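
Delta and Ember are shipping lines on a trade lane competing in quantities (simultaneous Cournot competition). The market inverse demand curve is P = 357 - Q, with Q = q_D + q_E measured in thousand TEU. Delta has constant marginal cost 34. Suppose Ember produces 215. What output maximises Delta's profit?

54

With the rival's output fixed at 215, Delta's profit is π_D = (357 - 215 - q_D)q_D - (34q_D) = (142 - q_D)q_D - (34q_D).
∂π_D/∂q_D = 108 - 2q_D = 0, so q_D = 54.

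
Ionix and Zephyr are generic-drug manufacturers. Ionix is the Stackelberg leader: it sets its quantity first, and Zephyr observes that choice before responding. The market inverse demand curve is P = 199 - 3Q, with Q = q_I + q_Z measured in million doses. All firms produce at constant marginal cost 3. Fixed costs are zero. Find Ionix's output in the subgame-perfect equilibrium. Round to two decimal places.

32.67

The follower Zephyr best-responds to any q_I: π_Z = (199 - 3Q)q_Z - 3q_Z.
∂π_Z/∂q_Z = 196 - 3q_I - 6q_Z = 0 gives the reaction function q_Z = (196 - 3q_I)/6.
Ionix substitutes q_Z(q_I) into its own profit: π_I = q_I(199 - 3q_I - (196 - 3q_I)/2) - 3q_I = (101 - (3/2)q_I)q_I - 3q_I.
Leader FOC: 98 - 3q_I = 0, so q_I = 98/3.
Then q_Z = (196 - 3·(98/3))/6 = 49/3.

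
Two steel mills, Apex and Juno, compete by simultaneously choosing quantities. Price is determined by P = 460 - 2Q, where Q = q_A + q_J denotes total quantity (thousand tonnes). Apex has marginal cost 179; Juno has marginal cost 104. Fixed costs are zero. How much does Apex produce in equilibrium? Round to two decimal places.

34.33

Apex's profit: π_A = (460 - 2Q)q_A - (179q_A). Setting ∂π_A/∂q_A = 0: 281 - 4q_A - 2(q_J) = 0.
Juno's profit: π_J = (460 - 2Q)q_J - (104q_J). Setting ∂π_J/∂q_J = 0: 356 - 4q_J - 2(q_A) = 0.
Rearranging gives the reaction functions q_A = (281 - 2q_J)/4 and q_J = (356 - 2q_A)/4.
Substituting one into the other gives q_A = 103/3 and q_J = 431/6.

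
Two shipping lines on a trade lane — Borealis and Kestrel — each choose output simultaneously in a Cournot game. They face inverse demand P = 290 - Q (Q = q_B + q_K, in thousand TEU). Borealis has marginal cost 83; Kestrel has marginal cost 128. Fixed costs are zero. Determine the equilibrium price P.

Borealis's profit: π_B = (290 - Q)q_B - (83q_B). Setting ∂π_B/∂q_B = 0: 207 - 2q_B - (q_K) = 0.
Kestrel's profit: π_K = (290 - Q)q_K - (128q_K). Setting ∂π_K/∂q_K = 0: 162 - 2q_K - (q_B) = 0.
So q_B = (207 - q_K)/2 and q_K = (162 - q_B)/2.
Solving the pair: q_B = 84, q_K = 39.
Total output Q = 123, so price P = 290 - 123 = 167.

167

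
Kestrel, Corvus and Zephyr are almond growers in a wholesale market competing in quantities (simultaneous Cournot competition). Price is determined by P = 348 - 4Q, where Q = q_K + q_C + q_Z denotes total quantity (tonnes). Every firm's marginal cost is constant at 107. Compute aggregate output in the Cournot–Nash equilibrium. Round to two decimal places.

45.19

A representative firm's profit is π_i = q_i(348 - 4Q) - 107q_i.
Setting ∂π_i/∂q_i = 0 with rivals' quantities fixed: 241 - 8q_i - 4·Σ_{j≠i} q_j = 0.
By symmetry each firm produces the same amount; substituting Σ_{j≠i} q_j = 2q_i yields q_i = 241/16.
Total output Q = 241/16 + 241/16 + 241/16 = 723/16.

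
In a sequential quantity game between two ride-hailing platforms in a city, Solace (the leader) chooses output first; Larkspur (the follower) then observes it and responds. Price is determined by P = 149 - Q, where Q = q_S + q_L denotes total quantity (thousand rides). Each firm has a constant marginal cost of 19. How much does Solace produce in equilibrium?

The follower Larkspur best-responds to any q_S: π_L = (149 - Q)q_L - 19q_L.
Follower FOC: 130 - q_S - 2q_L = 0, so q_L(q_S) = (130 - q_S)/2.
The leader anticipates this reaction. Substituting into P = 149 - Q gives P = 84 - (1/2)q_S, so π_S = (84 - (1/2)q_S)q_S - 19q_S.
The leader's first-order condition 65 - q_S = 0 yields q_S = 65.
Then q_L = (130 - 65)/2 = 65/2.

65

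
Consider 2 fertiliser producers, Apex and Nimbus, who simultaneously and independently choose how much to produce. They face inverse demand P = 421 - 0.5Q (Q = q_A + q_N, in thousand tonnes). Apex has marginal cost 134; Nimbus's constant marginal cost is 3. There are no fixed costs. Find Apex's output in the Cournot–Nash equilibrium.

104

Apex's profit: π_A = (421 - 0.5Q)q_A - (134q_A). Setting ∂π_A/∂q_A = 0: 287 - q_A - (1/2)(q_N) = 0.
Nimbus's first-order condition: 418 - q_N - (1/2)(q_A) = 0.
Rearranging gives the reaction functions q_A = (287 - (1/2)q_N) and q_N = (418 - (1/2)q_A).
Substituting one into the other gives q_A = 104 and q_N = 366.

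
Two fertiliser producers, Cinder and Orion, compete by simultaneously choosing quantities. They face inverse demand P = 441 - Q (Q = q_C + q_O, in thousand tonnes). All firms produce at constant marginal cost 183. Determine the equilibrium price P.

269

Each firm earns π_i = (441 - Q)q_i - 183q_i.
Setting ∂π_i/∂q_i = 0 with rivals' quantities fixed: 258 - 2q_i - q_j = 0.
By symmetry each firm produces the same amount; substituting q_j = q_i yields q_i = 258/3 = 86.
Total output Q = 172, so price P = 441 - 172 = 269.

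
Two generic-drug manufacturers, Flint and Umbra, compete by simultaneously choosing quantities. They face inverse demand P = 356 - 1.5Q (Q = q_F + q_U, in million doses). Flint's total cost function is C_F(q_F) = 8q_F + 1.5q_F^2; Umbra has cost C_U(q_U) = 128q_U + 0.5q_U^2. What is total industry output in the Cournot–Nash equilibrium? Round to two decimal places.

87.17

Flint's profit: π_F = (356 - 1.5Q)q_F - (8q_F + (3/2)q_F²). Setting ∂π_F/∂q_F = 0: 348 - 6q_F - (3/2)(q_U) = 0.
Umbra's first-order condition: 228 - 4q_U - (3/2)(q_F) = 0.
Best responses: q_F = (348 - (3/2)q_U)/6, q_U = (228 - (3/2)q_F)/4.
Substituting one into the other gives q_F = 1400/29 and q_U = 1128/29.
Total output Q = 1400/29 + 1128/29 = 87.1724.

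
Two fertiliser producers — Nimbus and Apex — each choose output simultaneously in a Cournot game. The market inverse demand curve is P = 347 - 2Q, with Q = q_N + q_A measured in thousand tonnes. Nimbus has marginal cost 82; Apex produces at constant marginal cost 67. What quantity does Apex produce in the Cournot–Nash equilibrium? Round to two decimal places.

49.17

Nimbus's profit: π_N = (347 - 2Q)q_N - (82q_N). Setting ∂π_N/∂q_N = 0: 265 - 4q_N - 2(q_A) = 0.
Apex's profit: π_A = (347 - 2Q)q_A - (67q_A). Setting ∂π_A/∂q_A = 0: 280 - 4q_A - 2(q_N) = 0.
So q_N = (265 - 2q_A)/4 and q_A = (280 - 2q_N)/4.
Substituting one into the other gives q_N = 125/3 and q_A = 295/6.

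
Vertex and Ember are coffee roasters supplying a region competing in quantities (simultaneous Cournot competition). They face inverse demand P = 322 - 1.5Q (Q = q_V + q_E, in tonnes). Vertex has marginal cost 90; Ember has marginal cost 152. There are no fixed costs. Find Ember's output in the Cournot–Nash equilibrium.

24

Vertex's profit: π_V = (322 - 1.5Q)q_V - (90q_V). Setting ∂π_V/∂q_V = 0: 232 - 3q_V - (3/2)(q_E) = 0.
Ember's profit: π_E = (322 - 1.5Q)q_E - (152q_E). Setting ∂π_E/∂q_E = 0: 170 - 3q_E - (3/2)(q_V) = 0.
So q_V = (232 - (3/2)q_E)/3 and q_E = (170 - (3/2)q_V)/3.
Solving the pair: q_V = 196/3, q_E = 24.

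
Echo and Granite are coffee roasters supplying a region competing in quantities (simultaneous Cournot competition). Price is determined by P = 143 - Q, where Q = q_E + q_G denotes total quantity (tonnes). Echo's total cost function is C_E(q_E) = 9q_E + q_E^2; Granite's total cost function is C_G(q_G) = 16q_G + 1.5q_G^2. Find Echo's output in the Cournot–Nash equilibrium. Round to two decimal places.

Echo's profit: π_E = (143 - Q)q_E - (9q_E + q_E²). Setting ∂π_E/∂q_E = 0: 134 - 4q_E - (q_G) = 0.
Granite's profit: π_G = (143 - Q)q_G - (16q_G + (3/2)q_G²). Setting ∂π_G/∂q_G = 0: 127 - 5q_G - (q_E) = 0.
Rearranging gives the reaction functions q_E = (134 - q_G)/4 and q_G = (127 - q_E)/5.
Solving the pair: q_E = 543/19, q_G = 374/19.

28.58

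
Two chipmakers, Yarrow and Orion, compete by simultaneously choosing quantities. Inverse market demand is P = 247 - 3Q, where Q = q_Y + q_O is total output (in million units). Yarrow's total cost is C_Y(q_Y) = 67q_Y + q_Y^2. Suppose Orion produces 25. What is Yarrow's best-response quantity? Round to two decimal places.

13.13

With the rival's output fixed at 25, Yarrow's profit is π_Y = (247 - 3·25 - 3q_Y)q_Y - (67q_Y + q_Y²) = (172 - 3q_Y)q_Y - (67q_Y + q_Y²).
∂π_Y/∂q_Y = 105 - 8q_Y = 0, so q_Y = 105/8.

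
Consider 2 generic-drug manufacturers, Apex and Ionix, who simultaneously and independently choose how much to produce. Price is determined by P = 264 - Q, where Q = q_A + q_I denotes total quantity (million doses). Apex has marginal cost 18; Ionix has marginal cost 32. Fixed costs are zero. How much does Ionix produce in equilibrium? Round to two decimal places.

72.67

Apex's profit: π_A = (264 - Q)q_A - (18q_A). Setting ∂π_A/∂q_A = 0: 246 - 2q_A - (q_I) = 0.
Ionix's profit: π_I = (264 - Q)q_I - (32q_I). Setting ∂π_I/∂q_I = 0: 232 - 2q_I - (q_A) = 0.
So q_A = (246 - q_I)/2 and q_I = (232 - q_A)/2.
Substituting one into the other gives q_A = 260/3 and q_I = 218/3.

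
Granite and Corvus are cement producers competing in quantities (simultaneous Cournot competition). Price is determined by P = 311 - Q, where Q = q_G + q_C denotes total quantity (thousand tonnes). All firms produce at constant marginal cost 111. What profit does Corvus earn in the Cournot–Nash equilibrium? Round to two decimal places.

A representative firm's profit is π_i = q_i(311 - Q) - 111q_i.
Setting ∂π_i/∂q_i = 0 with rivals' quantities fixed: 200 - 2q_i - q_j = 0.
By symmetry each firm produces the same amount; substituting q_j = q_i yields q_i = 200/3.
Price P = 311 - 400/3 = 533/3.
Corvus's profit: (533/3 - 111)·(200/3) = 4444.4444.

4444.44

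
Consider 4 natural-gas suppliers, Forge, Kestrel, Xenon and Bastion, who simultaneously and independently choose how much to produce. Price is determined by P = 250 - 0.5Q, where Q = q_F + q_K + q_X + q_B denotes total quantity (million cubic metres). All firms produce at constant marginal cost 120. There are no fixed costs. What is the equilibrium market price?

Each firm earns π_i = (250 - 0.5Q)q_i - 120q_i.
Setting ∂π_i/∂q_i = 0 with rivals' quantities fixed: 130 - q_i - (1/2)·Σ_{j≠i} q_j = 0.
By symmetry each firm produces the same amount; substituting Σ_{j≠i} q_j = 3q_i yields q_i = 130/(5/2) = 52.
Total output Q = 208, so price P = 250 - (1/2)·208 = 146.

146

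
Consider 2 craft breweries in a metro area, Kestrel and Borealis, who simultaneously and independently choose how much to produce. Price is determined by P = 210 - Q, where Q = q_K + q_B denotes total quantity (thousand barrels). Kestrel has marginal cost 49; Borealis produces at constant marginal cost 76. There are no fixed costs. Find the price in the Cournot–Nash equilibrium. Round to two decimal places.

Kestrel's profit: π_K = (210 - Q)q_K - (49q_K). Setting ∂π_K/∂q_K = 0: 161 - 2q_K - (q_B) = 0.
Borealis's first-order condition: 134 - 2q_B - (q_K) = 0.
Best responses: q_K = (161 - q_B)/2, q_B = (134 - q_K)/2.
Substituting one into the other gives q_K = 188/3 and q_B = 107/3.
Total output Q = 295/3, so price P = 210 - 295/3 = 335/3.

111.67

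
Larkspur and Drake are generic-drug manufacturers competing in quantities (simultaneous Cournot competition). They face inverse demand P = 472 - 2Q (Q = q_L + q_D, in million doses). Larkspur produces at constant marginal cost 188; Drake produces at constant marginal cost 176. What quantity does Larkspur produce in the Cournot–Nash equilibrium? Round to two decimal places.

45.33

Larkspur's profit: π_L = (472 - 2Q)q_L - (188q_L). Setting ∂π_L/∂q_L = 0: 284 - 4q_L - 2(q_D) = 0.
Drake's first-order condition: 296 - 4q_D - 2(q_L) = 0.
Best responses: q_L = (284 - 2q_D)/4, q_D = (296 - 2q_L)/4.
Substituting one into the other gives q_L = 136/3 and q_D = 154/3.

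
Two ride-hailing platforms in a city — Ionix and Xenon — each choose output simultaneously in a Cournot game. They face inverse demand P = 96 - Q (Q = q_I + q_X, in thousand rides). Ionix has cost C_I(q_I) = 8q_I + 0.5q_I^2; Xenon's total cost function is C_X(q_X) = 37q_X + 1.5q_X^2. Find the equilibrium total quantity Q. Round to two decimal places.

33.57

Ionix's profit: π_I = (96 - Q)q_I - (8q_I + (1/2)q_I²). Setting ∂π_I/∂q_I = 0: 88 - 3q_I - (q_X) = 0.
Xenon's first-order condition: 59 - 5q_X - (q_I) = 0.
So q_I = (88 - q_X)/3 and q_X = (59 - q_I)/5.
Substituting one into the other gives q_I = 381/14 and q_X = 89/14.
Total output Q = 381/14 + 89/14 = 235/7.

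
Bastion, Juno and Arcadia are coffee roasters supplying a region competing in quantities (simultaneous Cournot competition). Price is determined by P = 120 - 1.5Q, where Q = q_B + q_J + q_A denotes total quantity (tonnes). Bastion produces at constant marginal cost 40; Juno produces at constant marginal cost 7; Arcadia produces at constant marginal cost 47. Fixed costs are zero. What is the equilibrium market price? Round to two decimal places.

53.50

Bastion's profit: π_B = (120 - 1.5Q)q_B - (40q_B). Setting ∂π_B/∂q_B = 0: 80 - 3q_B - (3/2)(q_J + q_A) = 0.
Juno's profit: π_J = (120 - 1.5Q)q_J - (7q_J). Setting ∂π_J/∂q_J = 0: 113 - 3q_J - (3/2)(q_B + q_A) = 0.
Arcadia's first-order condition: 73 - 3q_A - (3/2)(q_B + q_J) = 0.
Adding the 3 first-order conditions: 266 − 6Q = 0, so Q = 133/3.
Back-substituting: q_B = (80 − 133/2)/(3/2) = 9, q_J = (113 − 133/2)/(3/2) = 31, q_A = (73 − 133/2)/(3/2) = 13/3.
Total output Q = 133/3, so price P = 120 - (3/2)·(133/3) = 107/2.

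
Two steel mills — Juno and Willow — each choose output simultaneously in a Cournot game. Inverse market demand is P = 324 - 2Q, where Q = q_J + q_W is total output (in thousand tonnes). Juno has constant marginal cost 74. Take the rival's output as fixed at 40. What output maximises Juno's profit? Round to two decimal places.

With the rival's output fixed at 40, Juno's profit is π_J = (324 - 2·40 - 2q_J)q_J - (74q_J) = (244 - 2q_J)q_J - (74q_J).
∂π_J/∂q_J = 170 - 4q_J = 0, so q_J = 85/2.

42.50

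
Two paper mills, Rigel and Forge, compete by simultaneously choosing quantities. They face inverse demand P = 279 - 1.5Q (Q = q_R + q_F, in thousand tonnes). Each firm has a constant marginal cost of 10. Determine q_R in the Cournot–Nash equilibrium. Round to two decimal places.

59.78

Each firm earns π_i = (279 - 1.5Q)q_i - 10q_i.
First-order condition (treating rivals' output as given): 269 - 3q_i - (3/2)q_j = 0.
With identical firms every q_j equals q_i, so q_j = q_i and 269 = (9/2)q_i, giving q_i = 538/9.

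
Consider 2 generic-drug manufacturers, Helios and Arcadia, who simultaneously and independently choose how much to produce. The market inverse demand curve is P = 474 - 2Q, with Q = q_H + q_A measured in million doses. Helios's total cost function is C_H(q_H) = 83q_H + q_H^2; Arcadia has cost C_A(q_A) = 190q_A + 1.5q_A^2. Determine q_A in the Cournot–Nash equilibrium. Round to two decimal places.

Helios's profit: π_H = (474 - 2Q)q_H - (83q_H + q_H²). Setting ∂π_H/∂q_H = 0: 391 - 6q_H - 2(q_A) = 0.
Arcadia's profit: π_A = (474 - 2Q)q_A - (190q_A + (3/2)q_A²). Setting ∂π_A/∂q_A = 0: 284 - 7q_A - 2(q_H) = 0.
Rearranging gives the reaction functions q_H = (391 - 2q_A)/6 and q_A = (284 - 2q_H)/7.
Solving the pair: q_H = 57.0789, q_A = 461/19.

24.26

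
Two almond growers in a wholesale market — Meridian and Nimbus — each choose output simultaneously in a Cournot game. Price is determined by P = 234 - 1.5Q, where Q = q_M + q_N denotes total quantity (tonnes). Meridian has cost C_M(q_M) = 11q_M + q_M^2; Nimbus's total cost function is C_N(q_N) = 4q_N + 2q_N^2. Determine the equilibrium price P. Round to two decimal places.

Meridian's profit: π_M = (234 - 1.5Q)q_M - (11q_M + q_M²). Setting ∂π_M/∂q_M = 0: 223 - 5q_M - (3/2)(q_N) = 0.
Nimbus's first-order condition: 230 - 7q_N - (3/2)(q_M) = 0.
Best responses: q_M = (223 - (3/2)q_N)/5, q_N = (230 - (3/2)q_M)/7.
Substituting one into the other gives q_M = 37.1298 and q_N = 24.9008.
Total output Q = 62.0305, so price P = 234 - (3/2)·62.0305 = 140.9542.

140.95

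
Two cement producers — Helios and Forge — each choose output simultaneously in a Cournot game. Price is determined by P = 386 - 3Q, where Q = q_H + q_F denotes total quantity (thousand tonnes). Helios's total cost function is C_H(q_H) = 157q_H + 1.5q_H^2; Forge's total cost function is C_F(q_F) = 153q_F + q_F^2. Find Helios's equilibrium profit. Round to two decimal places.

1455.43

Helios's profit: π_H = (386 - 3Q)q_H - (157q_H + (3/2)q_H²). Setting ∂π_H/∂q_H = 0: 229 - 9q_H - 3(q_F) = 0.
Forge's first-order condition: 233 - 8q_F - 3(q_H) = 0.
So q_H = (229 - 3q_F)/9 and q_F = (233 - 3q_H)/8.
Substituting one into the other gives q_H = 1133/63 and q_F = 470/21.
Price P = 386 - 3·40.3651 = 264.9048.
Helios's profit: 264.9048·(1133/63) - 157·(1133/63) - (3/2)(1133/63)² = 1455.4297.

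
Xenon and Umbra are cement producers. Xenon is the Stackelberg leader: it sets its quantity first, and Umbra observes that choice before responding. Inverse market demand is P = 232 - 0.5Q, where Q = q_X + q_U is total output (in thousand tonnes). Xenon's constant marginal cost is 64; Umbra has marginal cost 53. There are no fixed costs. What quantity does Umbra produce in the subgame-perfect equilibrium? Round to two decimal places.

100.50

The follower Umbra best-responds to any q_X: π_U = (232 - 0.5Q)q_U - 53q_U.
Setting the follower's marginal profit to zero, 179 - (1/2)q_X - q_U = 0, i.e. q_U = (179 - (1/2)q_X).
Xenon substitutes q_U(q_X) into its own profit: π_X = q_X(232 - (1/2)q_X - (179 - (1/2)q_X)/2) - 64q_X = (285/2 - (1/4)q_X)q_X - 64q_X.
Leader FOC: 157/2 - (1/2)q_X = 0, so q_X = 157.
Then q_U = (179 - (1/2)·157) = 201/2.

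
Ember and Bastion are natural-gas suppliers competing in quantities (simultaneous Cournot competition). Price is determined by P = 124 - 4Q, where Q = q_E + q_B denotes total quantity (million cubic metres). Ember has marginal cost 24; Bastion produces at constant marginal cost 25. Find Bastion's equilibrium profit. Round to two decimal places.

266.78

Ember's profit: π_E = (124 - 4Q)q_E - (24q_E). Setting ∂π_E/∂q_E = 0: 100 - 8q_E - 4(q_B) = 0.
Bastion's profit: π_B = (124 - 4Q)q_B - (25q_B). Setting ∂π_B/∂q_B = 0: 99 - 8q_B - 4(q_E) = 0.
Rearranging gives the reaction functions q_E = (100 - 4q_B)/8 and q_B = (99 - 4q_E)/8.
Solving the pair: q_E = 101/12, q_B = 49/6.
Price P = 124 - 4·(199/12) = 173/3.
Bastion's profit: (173/3 - 25)·(49/6) = 266.7778.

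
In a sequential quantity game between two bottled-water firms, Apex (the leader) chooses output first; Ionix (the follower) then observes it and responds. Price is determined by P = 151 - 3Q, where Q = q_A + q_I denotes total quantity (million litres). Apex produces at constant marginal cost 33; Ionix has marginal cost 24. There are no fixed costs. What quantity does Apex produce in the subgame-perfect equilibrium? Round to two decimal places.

18.17

Solve by backward induction. Given q_A, the follower Ionix maximises π_I = (151 - 3q_A - 3q_I)q_I - 24q_I.
Follower FOC: 127 - 3q_A - 6q_I = 0, so q_I(q_A) = (127 - 3q_A)/6.
Apex substitutes q_I(q_A) into its own profit: π_A = q_A(151 - 3q_A - (127 - 3q_A)/2) - 33q_A = (175/2 - (3/2)q_A)q_A - 33q_A.
Maximising: ∂π_A/∂q_A = 109/2 - 3q_A = 0, giving q_A = 109/6.
Then q_I = (127 - 3·(109/6))/6 = 145/12.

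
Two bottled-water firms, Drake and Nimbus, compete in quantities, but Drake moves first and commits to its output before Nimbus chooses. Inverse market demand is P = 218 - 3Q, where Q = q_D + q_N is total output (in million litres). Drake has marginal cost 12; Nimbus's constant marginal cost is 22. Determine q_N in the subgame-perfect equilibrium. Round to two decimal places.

Solve by backward induction. Given q_D, the follower Nimbus maximises π_N = (218 - 3q_D - 3q_N)q_N - 22q_N.
Follower FOC: 196 - 3q_D - 6q_N = 0, so q_N(q_D) = (196 - 3q_D)/6.
The leader anticipates this reaction. Substituting into P = 218 - 3Q gives P = 120 - (3/2)q_D, so π_D = (120 - (3/2)q_D)q_D - 12q_D.
The leader's first-order condition 108 - 3q_D = 0 yields q_D = 36.
Then q_N = (196 - 3·36)/6 = 44/3.

14.67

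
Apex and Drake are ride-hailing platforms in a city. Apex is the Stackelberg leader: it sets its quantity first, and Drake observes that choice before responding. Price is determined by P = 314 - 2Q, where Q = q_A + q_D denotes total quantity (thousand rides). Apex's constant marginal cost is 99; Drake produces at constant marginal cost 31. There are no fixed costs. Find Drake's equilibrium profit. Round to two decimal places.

5486.28

Solve by backward induction. Given q_A, the follower Drake maximises π_D = (314 - 2q_A - 2q_D)q_D - 31q_D.
Follower FOC: 283 - 2q_A - 4q_D = 0, so q_D(q_A) = (283 - 2q_A)/4.
Apex substitutes q_D(q_A) into its own profit: π_A = q_A(314 - 2q_A - (283 - 2q_A)/2) - 99q_A = (345/2 - q_A)q_A - 99q_A.
Leader FOC: 147/2 - 2q_A = 0, so q_A = 147/4.
Then q_D = (283 - 2·(147/4))/4 = 419/8.
Price P = 314 - 2·(713/8) = 543/4.
Drake's profit: (543/4 - 31)·(419/8) = 5486.2813.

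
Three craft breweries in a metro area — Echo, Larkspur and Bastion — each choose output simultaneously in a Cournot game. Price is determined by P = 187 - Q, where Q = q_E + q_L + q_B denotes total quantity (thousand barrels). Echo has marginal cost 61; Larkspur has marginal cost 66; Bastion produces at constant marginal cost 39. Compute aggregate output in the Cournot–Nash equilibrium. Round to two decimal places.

98.75

Echo's profit: π_E = (187 - Q)q_E - (61q_E). Setting ∂π_E/∂q_E = 0: 126 - 2q_E - (q_L + q_B) = 0.
Larkspur's profit: π_L = (187 - Q)q_L - (66q_L). Setting ∂π_L/∂q_L = 0: 121 - 2q_L - (q_E + q_B) = 0.
Bastion's first-order condition: 148 - 2q_B - (q_E + q_L) = 0.
Adding the 3 first-order conditions: 395 − 4Q = 0, so Q = 395/4.
Back-substituting: q_E = (126 − 395/4) = 109/4, q_L = (121 − 395/4) = 89/4, q_B = (148 − 395/4) = 197/4.
Total output Q = 109/4 + 89/4 + 197/4 = 395/4.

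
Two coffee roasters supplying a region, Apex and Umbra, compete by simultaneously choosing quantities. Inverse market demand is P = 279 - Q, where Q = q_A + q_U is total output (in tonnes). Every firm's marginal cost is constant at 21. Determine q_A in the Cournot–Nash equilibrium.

Each firm earns π_i = (279 - Q)q_i - 21q_i.
First-order condition (treating rivals' output as given): 258 - 2q_i - q_j = 0.
By symmetry each firm produces the same amount; substituting q_j = q_i yields q_i = 258/3 = 86.

86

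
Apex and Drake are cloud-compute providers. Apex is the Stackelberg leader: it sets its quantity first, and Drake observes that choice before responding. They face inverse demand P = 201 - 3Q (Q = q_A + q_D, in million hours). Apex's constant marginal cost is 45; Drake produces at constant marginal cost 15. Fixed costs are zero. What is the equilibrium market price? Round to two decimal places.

Solve by backward induction. Given q_A, the follower Drake maximises π_D = (201 - 3q_A - 3q_D)q_D - 15q_D.
Setting the follower's marginal profit to zero, 186 - 3q_A - 6q_D = 0, i.e. q_D = (186 - 3q_A)/6.
The leader anticipates this reaction. Substituting into P = 201 - 3Q gives P = 108 - (3/2)q_A, so π_A = (108 - (3/2)q_A)q_A - 45q_A.
The leader's first-order condition 63 - 3q_A = 0 yields q_A = 21.
Then q_D = (186 - 3·21)/6 = 41/2.
Total output Q = 83/2, so price P = 201 - 3·(83/2) = 153/2.

76.50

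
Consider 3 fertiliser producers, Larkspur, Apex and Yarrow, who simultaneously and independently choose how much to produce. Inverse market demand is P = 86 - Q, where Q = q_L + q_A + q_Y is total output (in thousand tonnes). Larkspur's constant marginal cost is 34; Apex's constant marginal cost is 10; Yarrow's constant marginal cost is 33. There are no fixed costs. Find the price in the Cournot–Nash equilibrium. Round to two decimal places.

40.75

Larkspur's profit: π_L = (86 - Q)q_L - (34q_L). Setting ∂π_L/∂q_L = 0: 52 - 2q_L - (q_A + q_Y) = 0.
Apex's first-order condition: 76 - 2q_A - (q_L + q_Y) = 0.
Yarrow's first-order condition: 53 - 2q_Y - (q_L + q_A) = 0.
Adding the 3 conditions: 181 − 2Q − 2Q = 0, i.e. Q = 181/4.
Back-substituting: q_L = (52 − 181/4) = 27/4, q_A = (76 − 181/4) = 123/4, q_Y = (53 − 181/4) = 31/4.
Total output Q = 181/4, so price P = 86 - 181/4 = 163/4.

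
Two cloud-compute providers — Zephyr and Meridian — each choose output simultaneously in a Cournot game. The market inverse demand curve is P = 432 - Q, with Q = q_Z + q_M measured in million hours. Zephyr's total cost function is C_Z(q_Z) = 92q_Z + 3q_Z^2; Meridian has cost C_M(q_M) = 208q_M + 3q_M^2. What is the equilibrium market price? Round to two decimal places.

369.33

Zephyr's profit: π_Z = (432 - Q)q_Z - (92q_Z + 3q_Z²). Setting ∂π_Z/∂q_Z = 0: 340 - 8q_Z - (q_M) = 0.
Meridian's first-order condition: 224 - 8q_M - (q_Z) = 0.
Best responses: q_Z = (340 - q_M)/8, q_M = (224 - q_Z)/8.
Solving the pair: q_Z = 832/21, q_M = 484/21.
Total output Q = 188/3, so price P = 432 - 188/3 = 1108/3.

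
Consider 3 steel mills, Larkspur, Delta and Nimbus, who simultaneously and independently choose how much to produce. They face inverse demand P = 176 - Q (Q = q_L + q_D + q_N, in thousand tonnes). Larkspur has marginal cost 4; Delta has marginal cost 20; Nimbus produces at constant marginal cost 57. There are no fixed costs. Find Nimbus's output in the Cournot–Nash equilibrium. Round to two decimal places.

Larkspur's profit: π_L = (176 - Q)q_L - (4q_L). Setting ∂π_L/∂q_L = 0: 172 - 2q_L - (q_D + q_N) = 0.
Delta's first-order condition: 156 - 2q_D - (q_L + q_N) = 0.
Nimbus's first-order condition: 119 - 2q_N - (q_L + q_D) = 0.
Summing all 3 equations gives 447 − 4Q = 0, hence Q = 447/4.
Back-substituting: q_L = (172 − 447/4) = 241/4, q_D = (156 − 447/4) = 177/4, q_N = (119 − 447/4) = 29/4.

7.25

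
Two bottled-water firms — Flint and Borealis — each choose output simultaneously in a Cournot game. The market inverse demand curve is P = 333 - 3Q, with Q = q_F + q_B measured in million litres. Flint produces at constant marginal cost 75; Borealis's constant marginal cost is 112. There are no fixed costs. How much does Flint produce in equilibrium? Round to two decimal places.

32.78

Flint's profit: π_F = (333 - 3Q)q_F - (75q_F). Setting ∂π_F/∂q_F = 0: 258 - 6q_F - 3(q_B) = 0.
Borealis's first-order condition: 221 - 6q_B - 3(q_F) = 0.
So q_F = (258 - 3q_B)/6 and q_B = (221 - 3q_F)/6.
Solving the pair: q_F = 295/9, q_B = 184/9.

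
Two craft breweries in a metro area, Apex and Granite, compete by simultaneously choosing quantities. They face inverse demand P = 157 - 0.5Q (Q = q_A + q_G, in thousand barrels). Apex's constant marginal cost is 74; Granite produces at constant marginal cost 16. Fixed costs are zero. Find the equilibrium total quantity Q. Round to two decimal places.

Apex's profit: π_A = (157 - 0.5Q)q_A - (74q_A). Setting ∂π_A/∂q_A = 0: 83 - q_A - (1/2)(q_G) = 0.
Granite's profit: π_G = (157 - 0.5Q)q_G - (16q_G). Setting ∂π_G/∂q_G = 0: 141 - q_G - (1/2)(q_A) = 0.
Best responses: q_A = (83 - (1/2)q_G), q_G = (141 - (1/2)q_A).
Solving the pair: q_A = 50/3, q_G = 398/3.
Total output Q = 50/3 + 398/3 = 448/3.

149.33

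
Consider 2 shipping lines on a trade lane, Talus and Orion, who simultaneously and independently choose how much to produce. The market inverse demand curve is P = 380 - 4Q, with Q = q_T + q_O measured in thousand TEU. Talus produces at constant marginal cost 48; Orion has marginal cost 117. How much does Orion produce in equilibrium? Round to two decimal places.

Talus's profit: π_T = (380 - 4Q)q_T - (48q_T). Setting ∂π_T/∂q_T = 0: 332 - 8q_T - 4(q_O) = 0.
Orion's first-order condition: 263 - 8q_O - 4(q_T) = 0.
Best responses: q_T = (332 - 4q_O)/8, q_O = (263 - 4q_T)/8.
Substituting one into the other gives q_T = 401/12 and q_O = 97/6.

16.17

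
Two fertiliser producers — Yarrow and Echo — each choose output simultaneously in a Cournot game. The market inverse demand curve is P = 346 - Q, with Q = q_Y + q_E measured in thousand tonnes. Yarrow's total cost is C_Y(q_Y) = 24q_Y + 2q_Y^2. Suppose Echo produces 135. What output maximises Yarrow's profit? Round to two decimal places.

31.17

With the rival's output fixed at 135, Yarrow's profit is π_Y = (346 - 135 - q_Y)q_Y - (24q_Y + 2q_Y²) = (211 - q_Y)q_Y - (24q_Y + 2q_Y²).
∂π_Y/∂q_Y = 187 - 6q_Y = 0, so q_Y = 187/6.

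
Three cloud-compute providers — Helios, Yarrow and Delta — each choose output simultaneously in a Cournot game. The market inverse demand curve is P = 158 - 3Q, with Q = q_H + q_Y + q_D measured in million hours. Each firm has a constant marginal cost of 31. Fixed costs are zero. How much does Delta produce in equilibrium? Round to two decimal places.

A representative firm's profit is π_i = q_i(158 - 3Q) - 31q_i.
Setting ∂π_i/∂q_i = 0 with rivals' quantities fixed: 127 - 6q_i - 3·Σ_{j≠i} q_j = 0.
By symmetry each firm produces the same amount; substituting Σ_{j≠i} q_j = 2q_i yields q_i = 127/12.

10.58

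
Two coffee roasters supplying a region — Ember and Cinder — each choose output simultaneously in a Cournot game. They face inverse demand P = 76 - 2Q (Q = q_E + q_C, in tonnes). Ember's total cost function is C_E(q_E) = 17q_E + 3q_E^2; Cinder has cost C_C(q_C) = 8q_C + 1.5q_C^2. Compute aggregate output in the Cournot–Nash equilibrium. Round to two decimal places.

12.71

Ember's profit: π_E = (76 - 2Q)q_E - (17q_E + 3q_E²). Setting ∂π_E/∂q_E = 0: 59 - 10q_E - 2(q_C) = 0.
Cinder's first-order condition: 68 - 7q_C - 2(q_E) = 0.
Rearranging gives the reaction functions q_E = (59 - 2q_C)/10 and q_C = (68 - 2q_E)/7.
Solving the pair: q_E = 277/66, q_C = 281/33.
Total output Q = 277/66 + 281/33 = 839/66.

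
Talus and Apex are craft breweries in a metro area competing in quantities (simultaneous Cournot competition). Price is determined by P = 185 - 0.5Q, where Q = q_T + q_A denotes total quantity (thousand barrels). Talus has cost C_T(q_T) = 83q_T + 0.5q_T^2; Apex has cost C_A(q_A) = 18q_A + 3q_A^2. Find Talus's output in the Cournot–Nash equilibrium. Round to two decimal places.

45.85

Talus's profit: π_T = (185 - 0.5Q)q_T - (83q_T + (1/2)q_T²). Setting ∂π_T/∂q_T = 0: 102 - 2q_T - (1/2)(q_A) = 0.
Apex's profit: π_A = (185 - 0.5Q)q_A - (18q_A + 3q_A²). Setting ∂π_A/∂q_A = 0: 167 - 7q_A - (1/2)(q_T) = 0.
Best responses: q_T = (102 - (1/2)q_A)/2, q_A = (167 - (1/2)q_T)/7.
Substituting one into the other gives q_T = 45.8545 and q_A = 1132/55.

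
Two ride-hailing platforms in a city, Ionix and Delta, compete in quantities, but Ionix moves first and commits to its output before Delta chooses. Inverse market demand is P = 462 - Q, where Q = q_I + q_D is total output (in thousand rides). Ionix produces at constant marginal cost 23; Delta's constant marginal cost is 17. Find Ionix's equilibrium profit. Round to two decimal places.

The follower Delta best-responds to any q_I: π_D = (462 - Q)q_D - 17q_D.
∂π_D/∂q_D = 445 - q_I - 2q_D = 0 gives the reaction function q_D = (445 - q_I)/2.
Ionix substitutes q_D(q_I) into its own profit: π_I = q_I(462 - q_I - (445 - q_I)/2) - 23q_I = (479/2 - (1/2)q_I)q_I - 23q_I.
Leader FOC: 433/2 - q_I = 0, so q_I = 433/2.
Then q_D = (445 - 433/2)/2 = 457/4.
Price P = 462 - 1323/4 = 525/4.
Ionix's profit: (525/4 - 23)·(433/2) = 23436.1250.

23436.13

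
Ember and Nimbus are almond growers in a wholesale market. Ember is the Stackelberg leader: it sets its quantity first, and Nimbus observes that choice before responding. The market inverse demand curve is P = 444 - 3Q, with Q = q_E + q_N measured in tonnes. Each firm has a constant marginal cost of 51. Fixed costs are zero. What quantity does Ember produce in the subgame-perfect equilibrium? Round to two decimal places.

65.50

Solve by backward induction. Given q_E, the follower Nimbus maximises π_N = (444 - 3q_E - 3q_N)q_N - 51q_N.
Follower FOC: 393 - 3q_E - 6q_N = 0, so q_N(q_E) = (393 - 3q_E)/6.
Ember substitutes q_N(q_E) into its own profit: π_E = q_E(444 - 3q_E - (393 - 3q_E)/2) - 51q_E = (495/2 - (3/2)q_E)q_E - 51q_E.
The leader's first-order condition 393/2 - 3q_E = 0 yields q_E = 131/2.
Then q_N = (393 - 3·(131/2))/6 = 131/4.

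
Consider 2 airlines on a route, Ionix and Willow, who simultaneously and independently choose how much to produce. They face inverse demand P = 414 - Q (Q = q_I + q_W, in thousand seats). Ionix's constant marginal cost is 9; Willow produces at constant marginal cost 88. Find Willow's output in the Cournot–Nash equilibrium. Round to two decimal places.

82.33

Ionix's profit: π_I = (414 - Q)q_I - (9q_I). Setting ∂π_I/∂q_I = 0: 405 - 2q_I - (q_W) = 0.
Willow's profit: π_W = (414 - Q)q_W - (88q_W). Setting ∂π_W/∂q_W = 0: 326 - 2q_W - (q_I) = 0.
Rearranging gives the reaction functions q_I = (405 - q_W)/2 and q_W = (326 - q_I)/2.
Substituting one into the other gives q_I = 484/3 and q_W = 247/3.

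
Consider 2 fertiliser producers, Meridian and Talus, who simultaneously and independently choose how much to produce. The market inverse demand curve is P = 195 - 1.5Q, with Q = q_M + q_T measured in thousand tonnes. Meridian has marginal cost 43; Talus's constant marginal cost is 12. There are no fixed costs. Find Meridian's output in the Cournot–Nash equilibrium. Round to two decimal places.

26.89

Meridian's profit: π_M = (195 - 1.5Q)q_M - (43q_M). Setting ∂π_M/∂q_M = 0: 152 - 3q_M - (3/2)(q_T) = 0.
Talus's profit: π_T = (195 - 1.5Q)q_T - (12q_T). Setting ∂π_T/∂q_T = 0: 183 - 3q_T - (3/2)(q_M) = 0.
Best responses: q_M = (152 - (3/2)q_T)/3, q_T = (183 - (3/2)q_M)/3.
Solving the pair: q_M = 242/9, q_T = 428/9.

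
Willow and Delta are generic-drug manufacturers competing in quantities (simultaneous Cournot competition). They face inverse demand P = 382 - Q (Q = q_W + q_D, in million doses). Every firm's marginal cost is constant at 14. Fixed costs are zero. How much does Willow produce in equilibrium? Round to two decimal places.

Each firm earns π_i = (382 - Q)q_i - 14q_i.
First-order condition (treating rivals' output as given): 368 - 2q_i - q_j = 0.
By symmetry each firm produces the same amount; substituting q_j = q_i yields q_i = 368/3.

122.67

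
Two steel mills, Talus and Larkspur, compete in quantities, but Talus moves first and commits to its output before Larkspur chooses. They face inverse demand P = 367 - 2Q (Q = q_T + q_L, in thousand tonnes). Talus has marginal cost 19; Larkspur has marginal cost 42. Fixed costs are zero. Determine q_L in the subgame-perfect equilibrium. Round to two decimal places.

34.88

Solve by backward induction. Given q_T, the follower Larkspur maximises π_L = (367 - 2q_T - 2q_L)q_L - 42q_L.
Follower FOC: 325 - 2q_T - 4q_L = 0, so q_L(q_T) = (325 - 2q_T)/4.
The leader anticipates this reaction. Substituting into P = 367 - 2Q gives P = 409/2 - q_T, so π_T = (409/2 - q_T)q_T - 19q_T.
Leader FOC: 371/2 - 2q_T = 0, so q_T = 371/4.
Then q_L = (325 - 2·(371/4))/4 = 279/8.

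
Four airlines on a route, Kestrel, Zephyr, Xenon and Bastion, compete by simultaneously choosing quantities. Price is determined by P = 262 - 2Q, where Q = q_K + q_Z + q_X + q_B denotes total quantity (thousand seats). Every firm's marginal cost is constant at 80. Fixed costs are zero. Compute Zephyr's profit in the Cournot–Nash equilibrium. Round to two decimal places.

662.48

A representative firm's profit is π_i = q_i(262 - 2Q) - 80q_i.
First-order condition (treating rivals' output as given): 182 - 4q_i - 2·Σ_{j≠i} q_j = 0.
By symmetry each firm produces the same amount; substituting Σ_{j≠i} q_j = 3q_i yields q_i = 182/10 = 91/5.
Price P = 262 - 2·(364/5) = 582/5.
Zephyr's profit: (582/5 - 80)·(91/5) = 662.4800.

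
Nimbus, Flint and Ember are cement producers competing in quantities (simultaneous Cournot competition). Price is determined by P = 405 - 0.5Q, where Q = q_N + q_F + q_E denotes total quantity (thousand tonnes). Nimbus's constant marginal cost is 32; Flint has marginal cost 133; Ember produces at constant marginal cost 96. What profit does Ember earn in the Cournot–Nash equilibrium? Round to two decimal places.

Nimbus's profit: π_N = (405 - 0.5Q)q_N - (32q_N). Setting ∂π_N/∂q_N = 0: 373 - q_N - (1/2)(q_F + q_E) = 0.
Flint's profit: π_F = (405 - 0.5Q)q_F - (133q_F). Setting ∂π_F/∂q_F = 0: 272 - q_F - (1/2)(q_N + q_E) = 0.
Ember's first-order condition: 309 - q_E - (1/2)(q_N + q_F) = 0.
Adding the 3 conditions: 954 − Q − Q = 0, i.e. Q = 477.
Back-substituting: q_N = (373 − 477/2)/(1/2) = 269, q_F = (272 − 477/2)/(1/2) = 67, q_E = (309 − 477/2)/(1/2) = 141.
Price P = 405 - (1/2)·477 = 333/2.
Ember's profit: (333/2 - 96)·141 = 9940.5000.

9940.50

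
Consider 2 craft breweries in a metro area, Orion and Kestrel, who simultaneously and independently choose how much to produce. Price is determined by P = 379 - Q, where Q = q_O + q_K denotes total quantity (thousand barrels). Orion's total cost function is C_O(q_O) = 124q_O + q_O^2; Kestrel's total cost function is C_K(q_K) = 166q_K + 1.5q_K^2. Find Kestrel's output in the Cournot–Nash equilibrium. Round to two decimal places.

31.42

Orion's profit: π_O = (379 - Q)q_O - (124q_O + q_O²). Setting ∂π_O/∂q_O = 0: 255 - 4q_O - (q_K) = 0.
Kestrel's first-order condition: 213 - 5q_K - (q_O) = 0.
Rearranging gives the reaction functions q_O = (255 - q_K)/4 and q_K = (213 - q_O)/5.
Substituting one into the other gives q_O = 1062/19 and q_K = 597/19.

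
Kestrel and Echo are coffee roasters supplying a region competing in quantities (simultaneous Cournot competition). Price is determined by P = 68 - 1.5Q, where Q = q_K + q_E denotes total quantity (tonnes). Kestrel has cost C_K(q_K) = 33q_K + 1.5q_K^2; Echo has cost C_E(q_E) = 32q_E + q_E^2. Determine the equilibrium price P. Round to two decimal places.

52.62

Kestrel's profit: π_K = (68 - 1.5Q)q_K - (33q_K + (3/2)q_K²). Setting ∂π_K/∂q_K = 0: 35 - 6q_K - (3/2)(q_E) = 0.
Echo's first-order condition: 36 - 5q_E - (3/2)(q_K) = 0.
Rearranging gives the reaction functions q_K = (35 - (3/2)q_E)/6 and q_E = (36 - (3/2)q_K)/5.
Solving the pair: q_K = 484/111, q_E = 218/37.
Total output Q = 1138/111, so price P = 68 - (3/2)·(1138/111) = 1947/37.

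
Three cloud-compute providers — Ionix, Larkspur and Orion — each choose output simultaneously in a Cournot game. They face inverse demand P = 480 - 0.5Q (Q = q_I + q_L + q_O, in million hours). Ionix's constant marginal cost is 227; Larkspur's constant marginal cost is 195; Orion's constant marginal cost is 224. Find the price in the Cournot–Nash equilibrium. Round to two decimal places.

281.50

Ionix's profit: π_I = (480 - 0.5Q)q_I - (227q_I). Setting ∂π_I/∂q_I = 0: 253 - q_I - (1/2)(q_L + q_O) = 0.
Larkspur's profit: π_L = (480 - 0.5Q)q_L - (195q_L). Setting ∂π_L/∂q_L = 0: 285 - q_L - (1/2)(q_I + q_O) = 0.
Orion's profit: π_O = (480 - 0.5Q)q_O - (224q_O). Setting ∂π_O/∂q_O = 0: 256 - q_O - (1/2)(q_I + q_L) = 0.
Adding the 3 conditions: 794 − Q − Q = 0, i.e. Q = 397.
Back-substituting: q_I = (253 − 397/2)/(1/2) = 109, q_L = (285 − 397/2)/(1/2) = 173, q_O = (256 − 397/2)/(1/2) = 115.
Total output Q = 397, so price P = 480 - (1/2)·397 = 563/2.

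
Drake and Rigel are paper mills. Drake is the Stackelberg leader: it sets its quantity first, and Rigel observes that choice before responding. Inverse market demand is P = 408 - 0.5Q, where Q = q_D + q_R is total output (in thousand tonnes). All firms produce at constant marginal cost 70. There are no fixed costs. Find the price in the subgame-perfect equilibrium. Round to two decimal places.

154.50

The follower Rigel best-responds to any q_D: π_R = (408 - 0.5Q)q_R - 70q_R.
∂π_R/∂q_R = 338 - (1/2)q_D - q_R = 0 gives the reaction function q_R = (338 - (1/2)q_D).
Drake substitutes q_R(q_D) into its own profit: π_D = q_D(408 - (1/2)q_D - (338 - (1/2)q_D)/2) - 70q_D = (239 - (1/4)q_D)q_D - 70q_D.
The leader's first-order condition 169 - (1/2)q_D = 0 yields q_D = 338.
Then q_R = (338 - (1/2)·338) = 169.
Total output Q = 507, so price P = 408 - (1/2)·507 = 309/2.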